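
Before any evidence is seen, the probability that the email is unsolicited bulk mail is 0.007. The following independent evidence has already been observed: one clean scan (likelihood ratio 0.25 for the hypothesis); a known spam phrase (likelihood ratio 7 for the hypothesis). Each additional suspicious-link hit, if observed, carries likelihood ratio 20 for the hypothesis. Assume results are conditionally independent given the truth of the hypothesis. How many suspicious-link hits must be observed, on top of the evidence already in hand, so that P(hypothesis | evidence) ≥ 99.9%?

4

Prior odds = 0.007/0.993 = 7/993.
Combined Bayes factor of the evidence already in hand = 0.25 × 7 = 1.75.
Odds after that evidence = (7/993) × 1.75 = 49/3972.
Target odds = 0.999/0.001 = 999.
Need 20ⁿ ≥ 999 ÷ (49/3972) = 3968028/49.
20³ = 8000 falls short of 3968028/49 but 20⁴ = 160000 reaches it, so n = 4.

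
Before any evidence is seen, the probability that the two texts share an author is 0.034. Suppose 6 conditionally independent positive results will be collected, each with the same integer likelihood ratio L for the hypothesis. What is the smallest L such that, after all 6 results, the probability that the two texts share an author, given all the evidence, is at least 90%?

Prior odds = 0.034/0.966 = 17/483.
Target odds = 0.9/0.1 = 9.
Need L⁶ ≥ 9 ÷ (17/483) = 4347/17.
2⁶ = 64 < 4347/17 ≤ 729 = 3⁶, so L = 3.

3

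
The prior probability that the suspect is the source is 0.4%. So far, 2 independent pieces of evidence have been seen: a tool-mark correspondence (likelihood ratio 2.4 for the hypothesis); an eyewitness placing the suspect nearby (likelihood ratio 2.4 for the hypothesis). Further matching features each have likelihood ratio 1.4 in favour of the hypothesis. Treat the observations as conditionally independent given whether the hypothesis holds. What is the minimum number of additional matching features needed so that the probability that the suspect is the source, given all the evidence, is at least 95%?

Prior odds = 0.004/0.996 = 1/249.
Combined Bayes factor of the evidence already in hand = 2.4 × 2.4 = 5.76.
Odds after that evidence = (1/249) × 5.76 = 48/2075.
Target odds = 0.95/0.05 = 19.
Need 1.4ⁿ ≥ 19 ÷ (48/2075) = 39425/48.
1.4¹⁹ ≈597.63 falls short of 39425/48 but 1.4²⁰ ≈836.683 reaches it, so n = 20.

20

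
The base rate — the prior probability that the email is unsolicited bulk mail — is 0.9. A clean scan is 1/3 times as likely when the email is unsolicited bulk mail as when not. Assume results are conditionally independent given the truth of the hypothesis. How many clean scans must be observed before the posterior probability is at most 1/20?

5

Prior odds = 0.9/0.1 = 9.
Likelihood ratio per clean scan = 1/3.
Target odds: 0.05 ÷ 0.95 = 1/19.
Need 9 × (1/3)ⁿ ≤ 1/19, i.e. (1/3)ⁿ ≤ 1/171.
(1/3)⁴ = 1/81 is still above 1/171 but (1/3)⁵ = 1/243 is at or below it, so n = 5.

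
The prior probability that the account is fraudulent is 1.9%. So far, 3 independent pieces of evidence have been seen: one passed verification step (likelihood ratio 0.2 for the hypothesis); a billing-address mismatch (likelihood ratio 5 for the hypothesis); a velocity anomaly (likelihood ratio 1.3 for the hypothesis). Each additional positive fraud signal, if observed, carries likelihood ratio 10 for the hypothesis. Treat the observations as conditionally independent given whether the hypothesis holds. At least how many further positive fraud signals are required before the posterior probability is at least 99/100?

4

Prior odds = 0.019/0.981 = 19/981.
Combined Bayes factor of the evidence already in hand = 0.2 × 5 × 1.3 = 1.3.
Odds after that evidence = (19/981) × 1.3 = 247/9810.
Target odds = 0.99/0.01 = 99.
Need 10ⁿ ≥ 99 ÷ (247/9810) = 971190/247.
10³ = 1000 falls short of 971190/247 but 10⁴ = 10000 reaches it, so n = 4.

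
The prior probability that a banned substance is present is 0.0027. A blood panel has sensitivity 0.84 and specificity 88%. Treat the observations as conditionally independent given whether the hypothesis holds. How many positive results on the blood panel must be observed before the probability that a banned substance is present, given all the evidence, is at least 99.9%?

7

Prior odds: 0.0027 ÷ 0.9973 = 27/9973.
False-positive rate = 1 − 0.88 = 0.12; likelihood ratio of a positive = 0.84/0.12 = 7.
Target posterior odds = 0.999/0.001 = 999.
Require 7ⁿ ≥ 999 ÷ (27/9973) = 369001.
7⁶ = 117649 falls short of 369001 but 7⁷ = 823543 reaches it, so n = 7.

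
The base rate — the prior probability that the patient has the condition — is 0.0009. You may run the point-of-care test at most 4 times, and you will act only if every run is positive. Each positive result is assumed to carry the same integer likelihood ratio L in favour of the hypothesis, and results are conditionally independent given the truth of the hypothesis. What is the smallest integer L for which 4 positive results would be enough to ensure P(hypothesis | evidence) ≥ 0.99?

Prior odds = 0.0009/0.9991 = 9/9991.
Target odds = 0.99/0.01 = 99.
Need L⁴ ≥ 99 ÷ (9/9991) = 109901.
18⁴ = 104976 < 109901 ≤ 130321 = 19⁴, so L = 19.

19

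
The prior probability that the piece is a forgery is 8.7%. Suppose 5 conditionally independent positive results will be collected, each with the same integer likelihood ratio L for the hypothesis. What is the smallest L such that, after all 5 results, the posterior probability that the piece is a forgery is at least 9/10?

3

Prior odds = 0.087/0.913 = 87/913.
Target odds = 0.9/0.1 = 9.
Need L⁵ ≥ 9 ÷ (87/913) = 2739/29.
2⁵ = 32 < 2739/29 ≤ 243 = 3⁵, so L = 3.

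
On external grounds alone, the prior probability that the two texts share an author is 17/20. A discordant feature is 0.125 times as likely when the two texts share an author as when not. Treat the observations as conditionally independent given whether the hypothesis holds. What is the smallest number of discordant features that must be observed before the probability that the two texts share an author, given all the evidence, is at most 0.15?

Prior odds: 0.85 ÷ 0.15 = 17/3.
Likelihood ratio per discordant feature = 0.125.
Target posterior odds = 0.15/0.85 = 3/17.
Require 0.125ⁿ ≤ 3/17 ÷ (17/3) = 9/289.
0.125¹ = 0.125 is still above 9/289 but 0.125² = 0.015625 is at or below it, so n = 2.

2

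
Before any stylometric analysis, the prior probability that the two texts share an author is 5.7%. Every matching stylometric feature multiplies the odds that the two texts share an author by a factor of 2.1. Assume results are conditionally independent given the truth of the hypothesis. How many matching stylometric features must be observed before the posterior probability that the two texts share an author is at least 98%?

10

Prior odds: 0.057 ÷ 0.943 = 57/943.
Likelihood ratio per matching stylometric feature = 2.1.
Target odds: 0.98 ÷ 0.02 = 49.
Need (57/943) × 2.1ⁿ ≥ 49, i.e. 2.1ⁿ ≥ 46207/57.
2.1⁹ ≈794.28 falls short of 46207/57 but 2.1¹⁰ ≈1667.99 reaches it, so n = 10.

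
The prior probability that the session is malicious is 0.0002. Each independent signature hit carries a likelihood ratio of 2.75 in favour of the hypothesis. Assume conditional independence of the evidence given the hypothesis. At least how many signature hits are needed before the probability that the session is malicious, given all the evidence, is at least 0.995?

14

Prior odds = 0.0002/0.9998 = 1/4999.
Likelihood ratio per signature hit = 2.75.
Target posterior odds = 0.995/0.005 = 199.
Require 2.75ⁿ ≥ 199 ÷ (1/4999) = 994801.
2.75¹³ ≈514428 falls short of 994801 but 2.75¹⁴ ≈1.41468e+06 reaches it, so n = 14.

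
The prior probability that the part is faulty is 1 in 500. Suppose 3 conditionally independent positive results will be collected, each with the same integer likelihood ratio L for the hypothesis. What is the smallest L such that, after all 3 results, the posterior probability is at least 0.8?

Prior odds = 0.002/0.998 = 1/499.
Target odds = 0.8/0.2 = 4.
Need L³ ≥ 4 ÷ (1/499) = 1996.
12³ = 1728 < 1996 ≤ 2197 = 13³, so L = 13.

13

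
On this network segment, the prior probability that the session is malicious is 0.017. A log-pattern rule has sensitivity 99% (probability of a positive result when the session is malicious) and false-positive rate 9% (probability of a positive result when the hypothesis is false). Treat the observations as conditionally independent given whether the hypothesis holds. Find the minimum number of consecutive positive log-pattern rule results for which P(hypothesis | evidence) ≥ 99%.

4

Prior odds: 0.017 ÷ 0.983 = 17/983.
Likelihood ratio of a positive result = 0.99/0.09 = 11.
Target odds: 0.99 ÷ 0.01 = 99.
Need (17/983) × 11ⁿ ≥ 99, i.e. 11ⁿ ≥ 97317/17.
11³ = 1331 falls short of 97317/17 but 11⁴ = 14641 reaches it, so n = 4.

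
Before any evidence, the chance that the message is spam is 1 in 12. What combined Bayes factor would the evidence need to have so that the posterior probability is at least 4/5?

44

Prior odds = (1/12)/(11/12) = 1/11.
Target odds = 0.8/0.2 = 4.
Required Bayes factor = 4 ÷ (1/11) = 44.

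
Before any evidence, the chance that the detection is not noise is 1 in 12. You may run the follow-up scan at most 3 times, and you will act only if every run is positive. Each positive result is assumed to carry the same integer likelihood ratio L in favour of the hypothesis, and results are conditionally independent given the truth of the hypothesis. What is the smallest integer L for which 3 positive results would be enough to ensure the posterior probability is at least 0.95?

Prior odds = (1/12)/(11/12) = 1/11.
Target odds = 0.95/0.05 = 19.
Need L³ ≥ 19 ÷ (1/11) = 209.
5³ = 125 < 209 ≤ 216 = 6³, so L = 6.

6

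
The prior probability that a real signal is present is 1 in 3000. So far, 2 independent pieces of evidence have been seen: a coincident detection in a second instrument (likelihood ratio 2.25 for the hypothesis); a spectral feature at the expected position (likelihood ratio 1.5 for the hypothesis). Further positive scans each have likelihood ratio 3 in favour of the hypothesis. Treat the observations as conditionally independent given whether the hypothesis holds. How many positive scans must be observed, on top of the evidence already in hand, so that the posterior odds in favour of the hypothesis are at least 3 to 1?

8

Prior odds = (1/3000)/(2999/3000) = 1/2999.
Combined Bayes factor of the evidence already in hand = 2.25 × 1.5 = 3.375.
Odds after that evidence = (1/2999) × 3.375 = 27/23992.
Target odds = 3.
Need 3ⁿ ≥ 3 ÷ (27/23992) = 23992/9.
3⁷ = 2187 falls short of 23992/9 but 3⁸ = 6561 reaches it, so n = 8.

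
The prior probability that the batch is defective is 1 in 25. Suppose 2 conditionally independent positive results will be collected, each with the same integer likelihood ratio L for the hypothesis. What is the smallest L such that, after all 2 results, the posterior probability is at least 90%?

Prior odds = 0.04/0.96 = 1/24.
Target odds = 0.9/0.1 = 9.
Need L² ≥ 9 ÷ (1/24) = 216.
14² = 196 < 216 ≤ 225 = 15², so L = 15.

15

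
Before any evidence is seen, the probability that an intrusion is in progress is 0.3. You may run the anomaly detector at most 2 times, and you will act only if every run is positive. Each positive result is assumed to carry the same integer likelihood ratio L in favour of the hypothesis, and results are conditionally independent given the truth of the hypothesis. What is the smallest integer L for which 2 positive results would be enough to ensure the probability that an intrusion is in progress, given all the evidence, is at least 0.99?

Prior odds = 0.3/0.7 = 3/7.
Target odds = 0.99/0.01 = 99.
Need L² ≥ 99 ÷ (3/7) = 231.
15² = 225 < 231 ≤ 256 = 16², so L = 16.

16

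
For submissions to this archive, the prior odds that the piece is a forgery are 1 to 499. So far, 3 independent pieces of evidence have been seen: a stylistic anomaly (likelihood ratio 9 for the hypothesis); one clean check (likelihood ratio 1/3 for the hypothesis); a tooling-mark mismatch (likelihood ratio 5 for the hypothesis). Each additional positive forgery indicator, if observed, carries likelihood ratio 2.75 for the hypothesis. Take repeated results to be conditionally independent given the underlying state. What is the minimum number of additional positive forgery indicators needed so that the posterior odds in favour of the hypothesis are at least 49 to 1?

Prior odds = 1/499.
Combined Bayes factor of the evidence already in hand = 9 × (1/3) × 5 = 15.
Odds after that evidence = (1/499) × 15 = 15/499.
Target odds = 49.
Need 2.75ⁿ ≥ 49 ÷ (15/499) = 24451/15.
2.75⁷ = 19487171/16384 falls short of 24451/15 but 2.75⁸ = 214358881/65536 reaches it, so n = 8.

8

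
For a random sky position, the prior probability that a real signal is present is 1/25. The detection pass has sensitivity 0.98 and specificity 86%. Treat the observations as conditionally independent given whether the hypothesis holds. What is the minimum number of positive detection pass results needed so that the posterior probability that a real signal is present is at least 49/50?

Prior odds = 0.04/0.96 = 1/24.
False-positive rate = 1 − 0.86 = 0.14; likelihood ratio of a positive = 0.98/0.14 = 7.
Target odds: 0.98 ÷ 0.02 = 49.
Need (1/24) × 7ⁿ ≥ 49, i.e. 7ⁿ ≥ 1176.
7³ = 343 falls short of 1176 but 7⁴ = 2401 reaches it, so n = 4.

4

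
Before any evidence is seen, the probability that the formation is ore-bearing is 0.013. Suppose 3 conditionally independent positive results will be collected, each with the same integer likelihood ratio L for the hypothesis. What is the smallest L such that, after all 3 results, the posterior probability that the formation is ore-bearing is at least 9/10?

Prior odds = 0.013/0.987 = 13/987.
Target odds = 0.9/0.1 = 9.
Need L³ ≥ 9 ÷ (13/987) = 8883/13.
8³ = 512 < 8883/13 ≤ 729 = 9³, so L = 9.

9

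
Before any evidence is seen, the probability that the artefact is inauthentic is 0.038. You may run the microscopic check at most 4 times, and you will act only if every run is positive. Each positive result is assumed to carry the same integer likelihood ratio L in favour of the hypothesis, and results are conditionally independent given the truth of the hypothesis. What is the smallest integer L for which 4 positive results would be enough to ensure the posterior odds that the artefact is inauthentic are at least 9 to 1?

Prior odds = 0.038/0.962 = 19/481.
Target odds = 9.
Need L⁴ ≥ 9 ÷ (19/481) = 4329/19.
3⁴ = 81 < 4329/19 ≤ 256 = 4⁴, so L = 4.

4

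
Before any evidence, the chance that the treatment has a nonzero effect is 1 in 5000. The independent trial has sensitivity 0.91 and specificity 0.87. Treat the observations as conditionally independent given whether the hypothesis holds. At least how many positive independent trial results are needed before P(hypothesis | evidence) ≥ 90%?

6

Prior odds = 0.0002/0.9998 = 1/4999.
False-positive rate = 1 − 0.87 = 0.13; likelihood ratio of a positive = 0.91/0.13 = 7.
Target posterior odds = 0.9/0.1 = 9.
Require 7ⁿ ≥ 9 ÷ (1/4999) = 44991.
7⁵ = 16807 falls short of 44991 but 7⁶ = 117649 reaches it, so n = 6.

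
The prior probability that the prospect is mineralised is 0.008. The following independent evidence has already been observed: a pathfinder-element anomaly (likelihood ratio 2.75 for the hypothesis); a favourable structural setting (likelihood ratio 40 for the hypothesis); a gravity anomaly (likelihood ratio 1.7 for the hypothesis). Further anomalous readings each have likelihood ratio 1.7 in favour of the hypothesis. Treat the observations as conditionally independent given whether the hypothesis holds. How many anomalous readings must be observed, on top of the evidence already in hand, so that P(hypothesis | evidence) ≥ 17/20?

Prior odds = 0.008/0.992 = 1/124.
Combined Bayes factor of the evidence already in hand = 2.75 × 40 × 1.7 = 187.
Odds after that evidence = (1/124) × 187 = 187/124.
Target odds = 0.85/0.15 = 17/3.
Need 1.7ⁿ ≥ 17/3 ÷ (187/124) = 124/33.
1.7² = 2.89 falls short of 124/33 but 1.7³ = 4.913 reaches it, so n = 3.

3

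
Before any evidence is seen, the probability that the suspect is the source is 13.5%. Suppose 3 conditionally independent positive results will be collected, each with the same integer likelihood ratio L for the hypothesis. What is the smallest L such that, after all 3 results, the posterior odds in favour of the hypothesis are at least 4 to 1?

3

Prior odds = 0.135/0.865 = 27/173.
Target odds = 4.
Need L³ ≥ 4 ÷ (27/173) = 692/27.
2³ = 8 < 692/27 ≤ 27 = 3³, so L = 3.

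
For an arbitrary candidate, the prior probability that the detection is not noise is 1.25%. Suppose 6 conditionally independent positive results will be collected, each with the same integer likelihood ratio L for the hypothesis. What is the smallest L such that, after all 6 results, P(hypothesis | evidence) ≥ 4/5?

3

Prior odds = 0.0125/0.9875 = 1/79.
Target odds = 0.8/0.2 = 4.
Need L⁶ ≥ 4 ÷ (1/79) = 316.
2⁶ = 64 < 316 ≤ 729 = 3⁶, so L = 3.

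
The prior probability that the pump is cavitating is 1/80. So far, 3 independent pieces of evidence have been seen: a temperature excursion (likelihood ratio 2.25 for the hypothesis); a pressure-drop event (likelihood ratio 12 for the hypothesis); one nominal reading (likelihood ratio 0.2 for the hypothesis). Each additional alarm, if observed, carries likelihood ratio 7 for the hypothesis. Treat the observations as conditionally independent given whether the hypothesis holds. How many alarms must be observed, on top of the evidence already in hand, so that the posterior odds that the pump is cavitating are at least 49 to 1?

Prior odds = 0.0125/0.9875 = 1/79.
Combined Bayes factor of the evidence already in hand = 2.25 × 12 × 0.2 = 5.4.
Odds after that evidence = (1/79) × 5.4 = 27/395.
Target odds = 49.
Need 7ⁿ ≥ 49 ÷ (27/395) = 19355/27.
7³ = 343 falls short of 19355/27 but 7⁴ = 2401 reaches it, so n = 4.

4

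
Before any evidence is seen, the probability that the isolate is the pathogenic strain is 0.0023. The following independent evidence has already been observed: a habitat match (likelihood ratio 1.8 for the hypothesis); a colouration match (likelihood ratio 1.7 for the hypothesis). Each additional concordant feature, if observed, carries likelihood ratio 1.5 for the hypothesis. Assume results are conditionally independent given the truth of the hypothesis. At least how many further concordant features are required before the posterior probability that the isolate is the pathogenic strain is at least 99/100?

Prior odds = 0.0023/0.9977 = 23/9977.
Combined Bayes factor of the evidence already in hand = 1.8 × 1.7 = 3.06.
Odds after that evidence = (23/9977) × 3.06 = 3519/498850.
Target odds = 0.99/0.01 = 99.
Need 1.5ⁿ ≥ 99 ÷ (3519/498850) = 5487350/391.
1.5²³ ≈11222.7 falls short of 5487350/391 but 1.5²⁴ ≈16834.1 reaches it, so n = 24.

24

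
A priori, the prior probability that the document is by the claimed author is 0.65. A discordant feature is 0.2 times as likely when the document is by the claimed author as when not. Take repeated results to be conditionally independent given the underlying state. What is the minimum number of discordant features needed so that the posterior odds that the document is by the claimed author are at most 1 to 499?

5

Prior odds: 0.65 ÷ 0.35 = 13/7.
Likelihood ratio per discordant feature = 0.2.
Target odds = 1/499.
Require 0.2ⁿ ≤ 1/499 ÷ (13/7) = 7/6487.
0.2⁴ = 0.0016 is still above 7/6487 but 0.2⁵ = 0.00032 is at or below it, so n = 5.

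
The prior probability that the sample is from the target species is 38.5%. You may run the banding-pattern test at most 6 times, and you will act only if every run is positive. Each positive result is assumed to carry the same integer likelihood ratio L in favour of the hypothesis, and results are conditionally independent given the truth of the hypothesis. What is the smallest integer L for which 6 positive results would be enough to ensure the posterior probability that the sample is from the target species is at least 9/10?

Prior odds = 0.385/0.615 = 77/123.
Target odds = 0.9/0.1 = 9.
Need L⁶ ≥ 9 ÷ (77/123) = 1107/77.
1⁶ = 1 < 1107/77 ≤ 64 = 2⁶, so L = 2.

2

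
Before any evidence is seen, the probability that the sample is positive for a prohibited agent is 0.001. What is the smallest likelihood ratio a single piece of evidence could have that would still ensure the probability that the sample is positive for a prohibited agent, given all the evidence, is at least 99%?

Prior odds = 0.001/0.999 = 1/999.
Target odds = 0.99/0.01 = 99.
Required Bayes factor = 99 ÷ (1/999) = 98901.

98901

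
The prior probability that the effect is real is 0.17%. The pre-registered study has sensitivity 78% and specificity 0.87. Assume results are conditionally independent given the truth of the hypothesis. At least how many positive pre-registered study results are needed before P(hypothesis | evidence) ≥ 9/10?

Prior odds: 0.0017 ÷ 0.9983 = 17/9983.
False-positive rate = 1 − 0.87 = 0.13; likelihood ratio of a positive = 0.78/0.13 = 6.
Target posterior odds = 0.9/0.1 = 9.
Need (17/9983) × 6ⁿ ≥ 9, i.e. 6ⁿ ≥ 89847/17.
6⁴ = 1296 falls short of 89847/17 but 6⁵ = 7776 reaches it, so n = 5.

5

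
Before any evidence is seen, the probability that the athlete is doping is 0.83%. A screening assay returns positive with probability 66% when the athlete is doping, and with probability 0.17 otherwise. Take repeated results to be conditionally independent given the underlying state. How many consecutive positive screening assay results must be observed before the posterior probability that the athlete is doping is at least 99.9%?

Prior odds: 0.0083 ÷ 0.9917 = 83/9917.
Likelihood ratio of a positive result = 0.66/0.17 = 66/17.
Target odds: 0.999 ÷ 0.001 = 999.
Require (66/17)ⁿ ≥ 999 ÷ (83/9917) = 9907083/83.
(66/17)⁸ ≈51613.1 falls short of 9907083/83 but (66/17)⁹ ≈200380 reaches it, so n = 9.

9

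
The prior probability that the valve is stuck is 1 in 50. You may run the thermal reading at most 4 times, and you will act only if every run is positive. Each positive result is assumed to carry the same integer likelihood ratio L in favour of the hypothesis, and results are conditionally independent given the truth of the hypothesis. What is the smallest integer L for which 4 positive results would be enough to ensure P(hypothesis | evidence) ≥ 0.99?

9

Prior odds = 0.02/0.98 = 1/49.
Target odds = 0.99/0.01 = 99.
Need L⁴ ≥ 99 ÷ (1/49) = 4851.
8⁴ = 4096 < 4851 ≤ 6561 = 9⁴, so L = 9.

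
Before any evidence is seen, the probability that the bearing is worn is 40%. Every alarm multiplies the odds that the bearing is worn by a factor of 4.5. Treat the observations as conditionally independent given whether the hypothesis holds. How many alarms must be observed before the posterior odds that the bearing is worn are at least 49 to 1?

3

Prior odds: 0.4 ÷ 0.6 = 2/3.
Likelihood ratio per alarm = 4.5.
Target odds = 49.
Require 4.5ⁿ ≥ 49 ÷ (2/3) = 73.5.
4.5² = 20.25 falls short of 73.5 but 4.5³ = 91.125 reaches it, so n = 3.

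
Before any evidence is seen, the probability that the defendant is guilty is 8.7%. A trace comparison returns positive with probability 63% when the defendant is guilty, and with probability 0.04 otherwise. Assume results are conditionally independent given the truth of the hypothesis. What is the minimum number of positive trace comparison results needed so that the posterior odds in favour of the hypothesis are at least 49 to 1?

3

Prior odds: 0.087 ÷ 0.913 = 87/913.
Likelihood ratio of a positive result = 0.63/0.04 = 15.75.
Target odds = 49.
Require 15.75ⁿ ≥ 49 ÷ (87/913) = 44737/87.
15.75² = 248.0625 falls short of 44737/87 but 15.75³ = 3906.984375 reaches it, so n = 3.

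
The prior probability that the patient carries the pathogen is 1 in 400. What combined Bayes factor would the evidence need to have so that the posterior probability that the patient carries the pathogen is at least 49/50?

Prior odds = 0.0025/0.9975 = 1/399.
Target odds = 0.98/0.02 = 49.
Required Bayes factor = 49 ÷ (1/399) = 19551.

19551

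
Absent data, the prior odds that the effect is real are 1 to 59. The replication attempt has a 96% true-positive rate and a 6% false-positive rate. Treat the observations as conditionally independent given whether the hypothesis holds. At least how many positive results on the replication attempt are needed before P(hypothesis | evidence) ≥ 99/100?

4

Prior odds = 1/59.
Likelihood ratio of a positive result = 0.96/0.06 = 16.
Target posterior odds = 0.99/0.01 = 99.
Require 16ⁿ ≥ 99 ÷ (1/59) = 5841.
16³ = 4096 falls short of 5841 but 16⁴ = 65536 reaches it, so n = 4.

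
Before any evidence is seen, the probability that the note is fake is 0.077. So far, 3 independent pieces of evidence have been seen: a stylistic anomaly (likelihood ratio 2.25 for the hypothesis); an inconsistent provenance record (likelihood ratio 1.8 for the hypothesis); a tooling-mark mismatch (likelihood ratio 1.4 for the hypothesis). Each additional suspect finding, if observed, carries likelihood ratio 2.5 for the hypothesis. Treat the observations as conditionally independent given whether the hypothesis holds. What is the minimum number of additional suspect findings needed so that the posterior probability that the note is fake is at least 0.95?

Prior odds = 0.077/0.923 = 77/923.
Combined Bayes factor of the evidence already in hand = 2.25 × 1.8 × 1.4 = 5.67.
Odds after that evidence = (77/923) × 5.67 = 43659/92300.
Target odds = 0.95/0.05 = 19.
Need 2.5ⁿ ≥ 19 ÷ (43659/92300) = 1753700/43659.
2.5⁴ = 39.0625 falls short of 1753700/43659 but 2.5⁵ = 97.65625 reaches it, so n = 5.

5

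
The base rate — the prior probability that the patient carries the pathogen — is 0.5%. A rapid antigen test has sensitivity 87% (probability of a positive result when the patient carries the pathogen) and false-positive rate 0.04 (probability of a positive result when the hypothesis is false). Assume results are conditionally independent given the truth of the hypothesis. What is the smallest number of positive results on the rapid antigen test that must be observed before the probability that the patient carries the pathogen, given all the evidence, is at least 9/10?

Prior odds = 0.005/0.995 = 1/199.
Likelihood ratio of a positive result = 0.87/0.04 = 21.75.
Target posterior odds = 0.9/0.1 = 9.
Require 21.75ⁿ ≥ 9 ÷ (1/199) = 1791.
21.75² = 473.0625 falls short of 1791 but 21.75³ = 658503/64 reaches it, so n = 3.

3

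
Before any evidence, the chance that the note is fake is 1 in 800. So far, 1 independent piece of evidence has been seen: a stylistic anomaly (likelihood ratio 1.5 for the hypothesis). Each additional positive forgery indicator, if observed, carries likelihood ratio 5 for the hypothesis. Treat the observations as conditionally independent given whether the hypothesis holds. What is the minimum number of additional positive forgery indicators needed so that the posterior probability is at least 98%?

7

Prior odds = 0.00125/0.99875 = 1/799.
Bayes factor of the evidence already in hand = 1.5.
Odds after that evidence = (1/799) × 1.5 = 3/1598.
Target odds = 0.98/0.02 = 49.
Need 5ⁿ ≥ 49 ÷ (3/1598) = 78302/3.
5⁶ = 15625 falls short of 78302/3 but 5⁷ = 78125 reaches it, so n = 7.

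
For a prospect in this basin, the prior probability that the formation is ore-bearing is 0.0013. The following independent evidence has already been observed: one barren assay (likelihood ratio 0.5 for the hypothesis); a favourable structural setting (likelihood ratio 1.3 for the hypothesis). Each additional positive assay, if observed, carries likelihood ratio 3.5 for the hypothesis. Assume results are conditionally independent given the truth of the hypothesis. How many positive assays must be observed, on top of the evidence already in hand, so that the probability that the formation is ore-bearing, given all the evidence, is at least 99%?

Prior odds = 0.0013/0.9987 = 13/9987.
Combined Bayes factor of the evidence already in hand = 0.5 × 1.3 = 0.65.
Odds after that evidence = (13/9987) × 0.65 = 169/199740.
Target odds = 0.99/0.01 = 99.
Need 3.5ⁿ ≥ 99 ÷ (169/199740) = 19774260/169.
3.5⁹ = 40353607/512 falls short of 19774260/169 but 3.5¹⁰ = 282475249/1024 reaches it, so n = 10.

10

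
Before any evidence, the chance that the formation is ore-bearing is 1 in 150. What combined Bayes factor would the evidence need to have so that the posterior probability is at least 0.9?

1341

Prior odds = (1/150)/(149/150) = 1/149.
Target odds = 0.9/0.1 = 9.
Required Bayes factor = 9 ÷ (1/149) = 1341.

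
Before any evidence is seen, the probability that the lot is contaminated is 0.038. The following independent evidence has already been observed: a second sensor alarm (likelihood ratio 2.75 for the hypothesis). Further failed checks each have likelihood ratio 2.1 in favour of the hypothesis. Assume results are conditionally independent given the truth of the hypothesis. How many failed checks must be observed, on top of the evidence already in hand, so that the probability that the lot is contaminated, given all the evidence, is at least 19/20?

Prior odds = 0.038/0.962 = 19/481.
Bayes factor of the evidence already in hand = 2.75.
Odds after that evidence = (19/481) × 2.75 = 209/1924.
Target odds = 0.95/0.05 = 19.
Need 2.1ⁿ ≥ 19 ÷ (209/1924) = 1924/11.
2.1⁶ = 85766121/1000000 falls short of 1924/11 but 2.1⁷ ≈180.109 reaches it, so n = 7.

7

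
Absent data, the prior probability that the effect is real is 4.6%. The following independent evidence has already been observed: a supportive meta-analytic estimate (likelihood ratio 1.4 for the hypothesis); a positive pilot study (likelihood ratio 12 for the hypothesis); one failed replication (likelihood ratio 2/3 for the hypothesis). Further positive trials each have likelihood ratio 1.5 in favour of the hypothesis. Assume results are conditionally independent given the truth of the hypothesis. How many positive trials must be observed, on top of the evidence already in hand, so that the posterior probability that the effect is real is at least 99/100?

13

Prior odds = 0.046/0.954 = 23/477.
Combined Bayes factor of the evidence already in hand = 1.4 × 12 × (2/3) = 11.2.
Odds after that evidence = (23/477) × 11.2 = 1288/2385.
Target odds = 0.99/0.01 = 99.
Need 1.5ⁿ ≥ 99 ÷ (1288/2385) = 236115/1288.
1.5¹² = 531441/4096 falls short of 236115/1288 but 1.5¹³ = 1594323/8192 reaches it, so n = 13.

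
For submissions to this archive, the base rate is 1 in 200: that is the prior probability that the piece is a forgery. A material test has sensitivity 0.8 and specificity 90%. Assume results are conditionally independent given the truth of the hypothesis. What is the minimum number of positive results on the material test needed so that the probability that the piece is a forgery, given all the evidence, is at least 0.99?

5

Prior odds = 0.005/0.995 = 1/199.
False-positive rate = 1 − 0.9 = 0.1; likelihood ratio of a positive = 0.8/0.1 = 8.
Target posterior odds = 0.99/0.01 = 99.
Require 8ⁿ ≥ 99 ÷ (1/199) = 19701.
8⁴ = 4096 falls short of 19701 but 8⁵ = 32768 reaches it, so n = 5.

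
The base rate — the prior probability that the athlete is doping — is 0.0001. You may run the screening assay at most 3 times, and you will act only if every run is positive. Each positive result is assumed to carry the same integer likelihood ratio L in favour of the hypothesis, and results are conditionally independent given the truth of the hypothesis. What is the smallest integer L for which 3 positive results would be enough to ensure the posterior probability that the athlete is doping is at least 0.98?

Prior odds = 0.0001/0.9999 = 1/9999.
Target odds = 0.98/0.02 = 49.
Need L³ ≥ 49 ÷ (1/9999) = 489951.
78³ = 474552 < 489951 ≤ 493039 = 79³, so L = 79.

79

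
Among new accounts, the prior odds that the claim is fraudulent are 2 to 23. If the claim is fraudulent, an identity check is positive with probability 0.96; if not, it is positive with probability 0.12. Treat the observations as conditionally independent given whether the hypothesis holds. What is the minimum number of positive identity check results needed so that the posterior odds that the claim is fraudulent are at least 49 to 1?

Prior odds = 2/23.
Likelihood ratio of a positive = 0.96/0.12 = 8.
Target odds = 49.
Require 8ⁿ ≥ 49 ÷ (2/23) = 563.5.
8³ = 512 falls short of 563.5 but 8⁴ = 4096 reaches it, so n = 4.

4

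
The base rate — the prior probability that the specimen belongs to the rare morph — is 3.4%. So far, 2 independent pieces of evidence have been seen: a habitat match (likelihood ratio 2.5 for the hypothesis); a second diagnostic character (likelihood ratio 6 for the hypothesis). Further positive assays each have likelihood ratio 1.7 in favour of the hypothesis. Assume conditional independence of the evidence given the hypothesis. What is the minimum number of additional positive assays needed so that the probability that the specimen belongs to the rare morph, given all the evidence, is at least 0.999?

Prior odds = 0.034/0.966 = 17/483.
Combined Bayes factor of the evidence already in hand = 2.5 × 6 = 15.
Odds after that evidence = (17/483) × 15 = 85/161.
Target odds = 0.999/0.001 = 999.
Need 1.7ⁿ ≥ 999 ÷ (85/161) = 160839/85.
1.7¹⁴ ≈1683.78 falls short of 160839/85 but 1.7¹⁵ ≈2862.42 reaches it, so n = 15.

15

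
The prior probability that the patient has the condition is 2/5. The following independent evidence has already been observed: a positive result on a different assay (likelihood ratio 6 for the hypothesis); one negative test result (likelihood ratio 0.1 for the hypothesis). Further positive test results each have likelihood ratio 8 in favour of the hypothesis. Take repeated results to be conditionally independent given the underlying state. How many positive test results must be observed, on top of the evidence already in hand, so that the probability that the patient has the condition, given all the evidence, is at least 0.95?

2

Prior odds = 0.4/0.6 = 2/3.
Combined Bayes factor of the evidence already in hand = 6 × 0.1 = 0.6.
Odds after that evidence = (2/3) × 0.6 = 0.4.
Target odds = 0.95/0.05 = 19.
Need 8ⁿ ≥ 19 ÷ 0.4 = 47.5.
8¹ = 8 falls short of 47.5 but 8² = 64 reaches it, so n = 2.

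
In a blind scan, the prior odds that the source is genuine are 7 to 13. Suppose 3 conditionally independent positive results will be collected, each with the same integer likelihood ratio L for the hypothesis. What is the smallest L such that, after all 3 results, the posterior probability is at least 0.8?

2

Prior odds = 7/13.
Target odds = 0.8/0.2 = 4.
Need L³ ≥ 4 ÷ (7/13) = 52/7.
1³ = 1 < 52/7 ≤ 8 = 2³, so L = 2.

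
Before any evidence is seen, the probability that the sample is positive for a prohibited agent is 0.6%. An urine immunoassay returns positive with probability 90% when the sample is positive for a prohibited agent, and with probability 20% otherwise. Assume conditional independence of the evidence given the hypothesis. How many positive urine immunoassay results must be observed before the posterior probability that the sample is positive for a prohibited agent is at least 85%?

5

Prior odds: 0.006 ÷ 0.994 = 3/497.
Likelihood ratio of a positive result = 0.9/0.2 = 4.5.
Target odds: 0.85 ÷ 0.15 = 17/3.
Require 4.5ⁿ ≥ 17/3 ÷ (3/497) = 8449/9.
4.5⁴ = 410.0625 falls short of 8449/9 but 4.5⁵ = 1845.28125 reaches it, so n = 5.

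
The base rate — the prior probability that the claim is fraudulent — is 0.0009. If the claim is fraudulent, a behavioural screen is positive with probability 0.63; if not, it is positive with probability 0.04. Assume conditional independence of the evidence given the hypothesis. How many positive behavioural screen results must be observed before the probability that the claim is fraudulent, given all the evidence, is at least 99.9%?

6

Prior odds: 0.0009 ÷ 0.9991 = 9/9991.
Likelihood ratio of a positive = 0.63/0.04 = 15.75.
Target posterior odds = 0.999/0.001 = 999.
Need (9/9991) × 15.75ⁿ ≥ 999, i.e. 15.75ⁿ ≥ 1109001.
15.75⁵ = 992436543/1024 falls short of 1109001 but 15.75⁶ ≈1.52645e+07 reaches it, so n = 6.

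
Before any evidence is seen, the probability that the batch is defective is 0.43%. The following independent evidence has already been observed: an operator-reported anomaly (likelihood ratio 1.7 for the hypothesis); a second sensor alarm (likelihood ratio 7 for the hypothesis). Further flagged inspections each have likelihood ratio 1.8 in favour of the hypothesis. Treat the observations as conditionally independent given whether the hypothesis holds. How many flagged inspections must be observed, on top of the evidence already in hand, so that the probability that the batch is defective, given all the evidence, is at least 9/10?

Prior odds = 0.0043/0.9957 = 43/9957.
Combined Bayes factor of the evidence already in hand = 1.7 × 7 = 11.9.
Odds after that evidence = (43/9957) × 11.9 = 5117/99570.
Target odds = 0.9/0.1 = 9.
Need 1.8ⁿ ≥ 9 ÷ (5117/99570) = 896130/5117.
1.8⁸ = 43046721/390625 falls short of 896130/5117 but 1.8⁹ = 387420489/1953125 reaches it, so n = 9.

9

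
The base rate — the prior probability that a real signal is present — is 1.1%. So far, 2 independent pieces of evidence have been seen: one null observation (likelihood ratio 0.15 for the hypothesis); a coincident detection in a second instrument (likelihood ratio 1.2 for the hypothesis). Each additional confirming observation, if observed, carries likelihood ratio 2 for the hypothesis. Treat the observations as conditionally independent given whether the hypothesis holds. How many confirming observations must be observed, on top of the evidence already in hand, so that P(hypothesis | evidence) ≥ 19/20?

14

Prior odds = 0.011/0.989 = 11/989.
Combined Bayes factor of the evidence already in hand = 0.15 × 1.2 = 0.18.
Odds after that evidence = (11/989) × 0.18 = 99/49450.
Target odds = 0.95/0.05 = 19.
Need 2ⁿ ≥ 19 ÷ (99/49450) = 939550/99.
2¹³ = 8192 falls short of 939550/99 but 2¹⁴ = 16384 reaches it, so n = 14.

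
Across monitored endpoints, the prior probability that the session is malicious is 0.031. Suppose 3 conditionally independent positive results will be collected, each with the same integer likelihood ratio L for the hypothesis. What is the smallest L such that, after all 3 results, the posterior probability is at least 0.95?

Prior odds = 0.031/0.969 = 31/969.
Target odds = 0.95/0.05 = 19.
Need L³ ≥ 19 ÷ (31/969) = 18411/31.
8³ = 512 < 18411/31 ≤ 729 = 9³, so L = 9.

9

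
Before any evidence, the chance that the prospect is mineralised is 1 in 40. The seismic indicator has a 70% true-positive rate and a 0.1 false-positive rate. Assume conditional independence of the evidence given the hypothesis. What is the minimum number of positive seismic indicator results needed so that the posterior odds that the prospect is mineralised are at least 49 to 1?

Prior odds = 0.025/0.975 = 1/39.
Likelihood ratio of a positive result = 0.7/0.1 = 7.
Target odds = 49.
Need (1/39) × 7ⁿ ≥ 49, i.e. 7ⁿ ≥ 1911.
7³ = 343 falls short of 1911 but 7⁴ = 2401 reaches it, so n = 4.

4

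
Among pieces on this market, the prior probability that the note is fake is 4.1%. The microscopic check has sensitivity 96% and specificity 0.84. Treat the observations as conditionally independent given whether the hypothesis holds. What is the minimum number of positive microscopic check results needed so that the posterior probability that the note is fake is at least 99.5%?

5

Prior odds: 0.041 ÷ 0.959 = 41/959.
False-positive rate = 1 − 0.84 = 0.16; likelihood ratio of a positive = 0.96/0.16 = 6.
Target odds: 0.995 ÷ 0.005 = 199.
Require 6ⁿ ≥ 199 ÷ (41/959) = 190841/41.
6⁴ = 1296 falls short of 190841/41 but 6⁵ = 7776 reaches it, so n = 5.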